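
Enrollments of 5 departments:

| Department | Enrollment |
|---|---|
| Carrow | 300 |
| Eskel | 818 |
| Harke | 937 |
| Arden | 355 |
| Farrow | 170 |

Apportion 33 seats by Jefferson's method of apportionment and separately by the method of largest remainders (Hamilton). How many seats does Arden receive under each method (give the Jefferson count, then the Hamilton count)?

Jefferson: Carrow 4, Eskel 11, Harke 12, Arden 4, Farrow 2.
Hamilton: Carrow 4, Eskel 10, Harke 12, Arden 5, Farrow 2.
Arden gets 4 under Jefferson and 5 under Hamilton.

4 and 5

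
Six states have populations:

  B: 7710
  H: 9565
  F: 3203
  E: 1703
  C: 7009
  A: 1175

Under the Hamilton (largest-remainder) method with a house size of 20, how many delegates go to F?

2

Standard divisor: 30365 ÷ 20 ≈ 1518.25.
Standard quotas: B 5.0782, H 6.3000, F 2.1097, E 1.1217, C 4.6165, A 0.7739.
Lower quotas: B 5, H 6, F 2, E 1, C 4, A 0 (sum 18, leaving 2 seats).
Remainders in descending order: A 0.7739, C 0.6165, H 0.3000, E 0.1217, F 0.1097, B 0.0782.
Largest remainders: A, C receive the extra seats.
F receives 2.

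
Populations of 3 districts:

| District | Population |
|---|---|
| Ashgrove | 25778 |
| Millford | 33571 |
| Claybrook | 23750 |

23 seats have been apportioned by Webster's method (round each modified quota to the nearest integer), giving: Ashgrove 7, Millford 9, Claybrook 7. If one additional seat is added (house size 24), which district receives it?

Millford

Priority for the next seat is population ÷ (current seats + 0.5).
Priorities: Ashgrove 3437.067, Millford 3533.789, Claybrook 3166.667.
Highest priority: Millford.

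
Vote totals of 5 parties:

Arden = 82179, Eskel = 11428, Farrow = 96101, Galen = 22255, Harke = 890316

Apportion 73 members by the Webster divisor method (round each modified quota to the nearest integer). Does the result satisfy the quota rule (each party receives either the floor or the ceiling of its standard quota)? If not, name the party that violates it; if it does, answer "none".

Harke

Standard quotas: Arden 5.442, Eskel 0.757, Farrow 6.364, Galen 1.474, Harke 58.962.
Webster allocation: Arden 5, Eskel 1, Farrow 6, Galen 1, Harke 60.
Harke has quota 58.962 (lower 58, upper 59) but receives 60 — outside the quota interval.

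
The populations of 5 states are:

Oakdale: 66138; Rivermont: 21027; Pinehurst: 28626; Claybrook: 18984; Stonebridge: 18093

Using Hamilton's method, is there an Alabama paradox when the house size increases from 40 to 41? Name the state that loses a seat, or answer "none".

At 40 seats: Oakdale 17, Rivermont 6, Pinehurst 7, Claybrook 5, Stonebridge 5.
At 41 seats: Oakdale 18, Rivermont 5, Pinehurst 8, Claybrook 5, Stonebridge 5.
Rivermont drops from 6 to 5.

Rivermont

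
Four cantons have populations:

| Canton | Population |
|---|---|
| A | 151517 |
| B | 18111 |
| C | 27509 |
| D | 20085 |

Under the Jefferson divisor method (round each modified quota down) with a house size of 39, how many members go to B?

Standard divisor 217222/39 ≈ 5569.795; standard quotas: A 27.203, B 3.252, C 4.939, D 3.606.
Rounding down gives 27, 3, 4, 3 = 37 seats, so the divisor must be adjusted.
With modified divisor 5300: modified quotas A 28.588, B 3.417, C 5.190, D 3.790.
Rounding down: A 28, B 3, C 5, D 3 (total 39).
B receives 3.

3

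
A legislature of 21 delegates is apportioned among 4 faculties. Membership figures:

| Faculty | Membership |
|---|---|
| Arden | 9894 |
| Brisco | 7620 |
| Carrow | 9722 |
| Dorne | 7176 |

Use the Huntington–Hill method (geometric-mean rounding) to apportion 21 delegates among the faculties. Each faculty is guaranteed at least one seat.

Arden: 6; Brisco: 5; Carrow: 6; Dorne: 4

With divisor 1654: modified quotas Arden 5.982, Brisco 4.607, Carrow 5.878, Dorne 4.339.
Geometric-mean thresholds: Arden √(5·6)=5.477, Brisco √(4·5)=4.472, Carrow √(5·6)=5.477, Dorne √(4·5)=4.472.
Each quota rounded against its threshold gives Arden 6, Brisco 5, Carrow 6, Dorne 4 (total 21).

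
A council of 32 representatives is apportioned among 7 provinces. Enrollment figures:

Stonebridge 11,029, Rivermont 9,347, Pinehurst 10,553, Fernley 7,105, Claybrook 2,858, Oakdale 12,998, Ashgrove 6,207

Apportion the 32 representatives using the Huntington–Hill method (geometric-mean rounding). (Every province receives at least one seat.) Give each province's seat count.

With divisor 1966: modified quotas Stonebridge 5.610, Rivermont 4.754, Pinehurst 5.368, Fernley 3.614, Claybrook 1.454, Oakdale 6.611, Ashgrove 3.157.
Geometric-mean thresholds: Stonebridge √(5·6)=5.477, Rivermont √(4·5)=4.472, Pinehurst √(5·6)=5.477, Fernley √(3·4)=3.464, Claybrook √(1·2)=1.414, Oakdale √(6·7)=6.481, Ashgrove √(3·4)=3.464.
Each quota rounded against its threshold gives Stonebridge 6, Rivermont 5, Pinehurst 5, Fernley 4, Claybrook 2, Oakdale 7, Ashgrove 3 (total 32).

Stonebridge 6, Rivermont 5, Pinehurst 5, Fernley 4, Claybrook 2, Oakdale 7, Ashgrove 3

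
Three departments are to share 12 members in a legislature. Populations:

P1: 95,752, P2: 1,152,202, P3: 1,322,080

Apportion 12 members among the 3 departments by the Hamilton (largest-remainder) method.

Standard divisor: 2570034 ÷ 12 ≈ 214169.5.
Standard quotas: P1 0.4471, P2 5.3799, P3 6.1731.
Lower quotas: P1 0, P2 5, P3 6 (sum 11, leaving 1 seat).
Remainders in descending order: P1 0.4471, P2 0.3799, P3 0.1731.
The surplus seat goes to P1.

P1 1; P2 5; P3 6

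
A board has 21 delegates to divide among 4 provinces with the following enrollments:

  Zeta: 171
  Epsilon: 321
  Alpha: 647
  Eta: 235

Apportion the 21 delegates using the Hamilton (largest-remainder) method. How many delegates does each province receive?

Zeta 3, Epsilon 5, Alpha 10, Eta 3

Standard divisor: 1374 ÷ 21 ≈ 65.429.
Standard quotas: Zeta 2.614, Epsilon 4.906, Alpha 9.889, Eta 3.592.
Lower quotas: Zeta 2, Epsilon 4, Alpha 9, Eta 3 (sum 18, leaving 3 seats).
Remainders in descending order: Epsilon 0.906, Alpha 0.889, Zeta 0.614, Eta 0.592.
Largest remainders: Epsilon, Alpha, Zeta receive the extra seats.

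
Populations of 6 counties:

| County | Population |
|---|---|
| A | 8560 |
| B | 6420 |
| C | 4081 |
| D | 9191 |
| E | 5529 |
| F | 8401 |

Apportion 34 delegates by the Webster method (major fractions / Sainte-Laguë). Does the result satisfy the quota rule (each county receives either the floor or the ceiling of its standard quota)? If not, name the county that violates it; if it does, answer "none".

Standard quotas: A 6.900, B 5.175, C 3.289, D 7.408, E 4.457, F 6.771.
Webster allocation: A 7, B 5, C 3, D 7, E 5, F 7.
Every allocation lies between the lower and upper quota.

none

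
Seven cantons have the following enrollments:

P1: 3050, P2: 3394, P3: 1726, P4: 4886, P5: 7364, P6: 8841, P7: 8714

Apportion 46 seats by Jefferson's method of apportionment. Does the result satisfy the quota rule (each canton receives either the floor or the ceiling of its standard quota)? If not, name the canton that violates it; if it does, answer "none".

Standard quotas: P1 3.695, P2 4.111, P3 2.091, P4 5.919, P5 8.920, P6 10.709, P7 10.555.
Jefferson allocation: P1 3, P2 4, P3 2, P4 6, P5 9, P6 11, P7 11.
Every allocation lies between the lower and upper quota.

none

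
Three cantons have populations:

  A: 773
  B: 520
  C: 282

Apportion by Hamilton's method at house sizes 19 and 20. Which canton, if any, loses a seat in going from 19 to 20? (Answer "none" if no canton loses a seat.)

At 19 seats: A 9, B 6, C 4.
At 20 seats: A 10, B 7, C 3.
C drops from 4 to 3.

C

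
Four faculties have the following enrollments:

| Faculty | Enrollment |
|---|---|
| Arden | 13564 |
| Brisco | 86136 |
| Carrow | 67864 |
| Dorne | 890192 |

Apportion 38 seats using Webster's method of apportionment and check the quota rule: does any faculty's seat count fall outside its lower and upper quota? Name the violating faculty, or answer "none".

Standard quotas: Arden 0.487, Brisco 3.094, Carrow 2.438, Dorne 31.980.
Webster allocation: Arden 0, Brisco 3, Carrow 2, Dorne 33.
Dorne has quota 31.980 (lower 31, upper 32) but receives 33 — outside the quota interval.

Dorne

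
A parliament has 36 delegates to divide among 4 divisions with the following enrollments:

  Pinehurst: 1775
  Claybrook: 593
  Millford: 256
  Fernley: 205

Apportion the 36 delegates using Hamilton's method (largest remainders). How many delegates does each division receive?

Pinehurst=23, Claybrook=7, Millford=3, Fernley=3

The standard divisor is 2829/36 ≈ 78.583.
Standard quotas: Pinehurst 22.587, Claybrook 7.546, Millford 3.258, Fernley 2.609.
Lower quotas: Pinehurst 22, Claybrook 7, Millford 3, Fernley 2 (sum 34, leaving 2 seats).
Remainders in descending order: Fernley 0.609, Pinehurst 0.587, Claybrook 0.546, Millford 0.258.
Largest remainders: Fernley, Pinehurst receive the extra seats.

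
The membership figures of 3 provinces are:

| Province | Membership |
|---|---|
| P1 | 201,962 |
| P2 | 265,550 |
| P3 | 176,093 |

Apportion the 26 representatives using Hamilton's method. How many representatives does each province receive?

P1 8, P2 11, P3 7

The standard divisor is 643605/26 ≈ 24754.038.
Standard quotas: P1 8.1587, P2 10.7275, P3 7.1137.
Lower quotas: P1 8, P2 10, P3 7 (sum 25, leaving 1 seat).
Remainders in descending order: P2 0.7275, P1 0.1587, P3 0.1137.
Largest remainder: P2 receives the extra seat.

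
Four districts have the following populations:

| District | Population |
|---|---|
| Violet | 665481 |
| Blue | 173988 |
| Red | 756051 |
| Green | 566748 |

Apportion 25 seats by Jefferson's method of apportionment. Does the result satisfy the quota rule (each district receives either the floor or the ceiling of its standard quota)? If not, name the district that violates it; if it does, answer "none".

none

Standard quotas: Violet 7.694, Blue 2.012, Red 8.741, Green 6.553.
Jefferson allocation: Violet 8, Blue 2, Red 9, Green 6.
Every allocation lies between the lower and upper quota.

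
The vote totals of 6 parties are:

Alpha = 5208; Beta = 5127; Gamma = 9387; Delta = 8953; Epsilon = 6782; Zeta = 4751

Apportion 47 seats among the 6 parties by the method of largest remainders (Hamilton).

Alpha: 6, Beta: 6, Gamma: 11, Delta: 10, Epsilon: 8, Zeta: 6

Standard divisor: 40208 ÷ 47 ≈ 855.489.
Standard quotas: Alpha 6.0877, Beta 5.9931, Gamma 10.9727, Delta 10.4654, Epsilon 7.9276, Zeta 5.5535.
Lower quotas: Alpha 6, Beta 5, Gamma 10, Delta 10, Epsilon 7, Zeta 5 (sum 43, leaving 4 seats).
Remainders in descending order: Beta 0.9931, Gamma 0.9727, Epsilon 0.9276, Zeta 0.5535, Delta 0.4654, Alpha 0.0877.
The surplus seats go to Beta, Gamma, Epsilon, Zeta.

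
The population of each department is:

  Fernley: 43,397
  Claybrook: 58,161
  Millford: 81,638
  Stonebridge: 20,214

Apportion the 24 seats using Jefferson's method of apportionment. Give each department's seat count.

Fernley=5, Claybrook=7, Millford=10, Stonebridge=2

Standard divisor 203410/24 ≈ 8475.417; standard quotas: Fernley 5.120, Claybrook 6.862, Millford 9.632, Stonebridge 2.385.
Rounding down gives 5, 6, 9, 2 = 22 seats, so the divisor must be adjusted.
With modified divisor 7800: modified quotas Fernley 5.564, Claybrook 7.457, Millford 10.466, Stonebridge 2.592.
Rounding down: Fernley 5, Claybrook 7, Millford 10, Stonebridge 2 (total 24).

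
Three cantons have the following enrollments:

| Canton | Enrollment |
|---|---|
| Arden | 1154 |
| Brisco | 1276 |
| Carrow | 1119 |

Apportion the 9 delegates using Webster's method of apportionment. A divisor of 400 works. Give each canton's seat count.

Arden 3, Brisco 3, Carrow 3

With modified divisor 400: modified quotas Arden 2.885, Brisco 3.190, Carrow 2.797.
Rounding to the nearest integer: Arden 3, Brisco 3, Carrow 3 (total 9).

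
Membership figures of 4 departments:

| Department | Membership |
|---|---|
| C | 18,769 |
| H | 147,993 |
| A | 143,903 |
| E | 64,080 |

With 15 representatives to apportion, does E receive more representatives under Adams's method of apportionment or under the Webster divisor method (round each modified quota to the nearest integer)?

Adams: C 1, H 6, A 5, E 3.
Webster: C 1, H 6, A 6, E 2.
E gets 3 under Adams and 2 under Webster.

Adams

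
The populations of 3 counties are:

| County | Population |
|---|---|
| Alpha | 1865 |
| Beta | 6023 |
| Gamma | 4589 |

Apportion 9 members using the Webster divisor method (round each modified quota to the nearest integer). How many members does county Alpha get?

1

Standard divisor 12477/9 ≈ 1386.333; standard quotas: Alpha 1.345, Beta 4.345, Gamma 3.310.
Rounding to the nearest integer gives 1, 4, 3 = 8 seats, so the divisor must be adjusted.
With modified divisor 1320: modified quotas Alpha 1.413, Beta 4.563, Gamma 3.477.
Rounding to the nearest integer: Alpha 1, Beta 5, Gamma 3 (total 9).
Alpha receives 1.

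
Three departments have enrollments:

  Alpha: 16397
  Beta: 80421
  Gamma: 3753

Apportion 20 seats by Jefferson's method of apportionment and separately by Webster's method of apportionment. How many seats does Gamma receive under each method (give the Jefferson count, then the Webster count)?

Jefferson: Alpha 3, Beta 17, Gamma 0.
Webster: Alpha 3, Beta 16, Gamma 1.
Gamma gets 0 under Jefferson and 1 under Webster.

0 and 1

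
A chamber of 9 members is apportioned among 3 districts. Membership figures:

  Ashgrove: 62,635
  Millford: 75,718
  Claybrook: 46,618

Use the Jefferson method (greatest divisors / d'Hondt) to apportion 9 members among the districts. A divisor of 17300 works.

Ashgrove=3; Millford=4; Claybrook=2

With modified divisor 17300: modified quotas Ashgrove 3.621, Millford 4.377, Claybrook 2.695.
Rounding down: Ashgrove 3, Millford 4, Claybrook 2 (total 9).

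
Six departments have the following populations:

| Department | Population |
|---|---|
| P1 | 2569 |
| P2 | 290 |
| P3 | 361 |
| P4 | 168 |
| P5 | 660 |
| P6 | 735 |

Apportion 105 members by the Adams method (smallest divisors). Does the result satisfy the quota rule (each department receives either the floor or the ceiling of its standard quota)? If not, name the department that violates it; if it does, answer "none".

P1

Standard quotas: P1 56.397, P2 6.366, P3 7.925, P4 3.688, P5 14.489, P6 16.135.
Adams allocation: P1 55, P2 7, P3 8, P4 4, P5 15, P6 16.
P1 has quota 56.397 (lower 56, upper 57) but receives 55 — outside the quota interval.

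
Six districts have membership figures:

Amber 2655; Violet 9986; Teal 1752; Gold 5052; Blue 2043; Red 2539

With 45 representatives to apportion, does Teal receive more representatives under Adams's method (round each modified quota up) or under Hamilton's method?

Adams: Amber 5, Violet 18, Teal 4, Gold 9, Blue 4, Red 5.
Hamilton: Amber 5, Violet 19, Teal 3, Gold 9, Blue 4, Red 5.
Teal gets 4 under Adams and 3 under Hamilton.

Adams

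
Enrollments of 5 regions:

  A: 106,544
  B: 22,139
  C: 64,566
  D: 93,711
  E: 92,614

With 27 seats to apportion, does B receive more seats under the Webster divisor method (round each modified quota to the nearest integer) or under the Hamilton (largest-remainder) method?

Webster: A 7, B 2, C 5, D 7, E 6.
Hamilton: A 7, B 1, C 5, D 7, E 7.
B gets 2 under Webster and 1 under Hamilton.

Webster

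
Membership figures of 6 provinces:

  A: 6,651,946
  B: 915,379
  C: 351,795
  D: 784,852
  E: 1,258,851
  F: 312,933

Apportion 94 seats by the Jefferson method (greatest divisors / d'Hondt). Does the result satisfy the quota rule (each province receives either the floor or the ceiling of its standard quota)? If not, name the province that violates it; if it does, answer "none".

Standard quotas: A 60.850, B 8.374, C 3.218, D 7.180, E 11.516, F 2.863.
Jefferson allocation: A 63, B 8, C 3, D 7, E 11, F 2.
A has quota 60.850 (lower 60, upper 61) but receives 63 — outside the quota interval.

A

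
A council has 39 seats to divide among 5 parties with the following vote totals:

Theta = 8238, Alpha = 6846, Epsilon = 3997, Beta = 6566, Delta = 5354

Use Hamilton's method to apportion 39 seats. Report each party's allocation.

Theta 10, Alpha 9, Epsilon 5, Beta 8, Delta 7

The standard divisor is 31001/39 ≈ 794.897.
Standard quotas: Theta 10.3636, Alpha 8.6124, Epsilon 5.0283, Beta 8.2602, Delta 6.7355.
Lower quotas: Theta 10, Alpha 8, Epsilon 5, Beta 8, Delta 6 (sum 37, leaving 2 seats).
Remainders in descending order: Delta 0.7355, Alpha 0.6124, Theta 0.3636, Beta 0.2602, Epsilon 0.0283.
Largest remainders: Delta, Alpha receive the extra seats.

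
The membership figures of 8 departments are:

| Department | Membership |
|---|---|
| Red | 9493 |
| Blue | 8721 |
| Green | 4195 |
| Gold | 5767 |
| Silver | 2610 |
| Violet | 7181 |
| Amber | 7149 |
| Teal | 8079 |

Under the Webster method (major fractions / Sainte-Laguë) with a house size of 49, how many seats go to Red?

Standard divisor 53195/49 ≈ 1085.612; standard quotas: Red 8.744, Blue 8.033, Green 3.864, Gold 5.312, Silver 2.404, Violet 6.615, Amber 6.585, Teal 7.442.
Rounding to the nearest integer gives Red 9, Blue 8, Green 4, Gold 5, Silver 2, Violet 7, Amber 7, Teal 7 — total 49, matching the house size, so no adjustment is needed.
Red receives 9.

9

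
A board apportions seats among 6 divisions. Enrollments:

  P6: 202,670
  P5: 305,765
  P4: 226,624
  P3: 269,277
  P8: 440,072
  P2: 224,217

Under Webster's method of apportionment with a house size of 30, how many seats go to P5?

5

Standard divisor 1668625/30 ≈ 55620.833; standard quotas: P6 3.644, P5 5.497, P4 4.074, P3 4.841, P8 7.912, P2 4.031.
Rounding to the nearest integer gives P6 4, P5 5, P4 4, P3 5, P8 8, P2 4 — total 30, matching the house size, so no adjustment is needed.
P5 receives 5.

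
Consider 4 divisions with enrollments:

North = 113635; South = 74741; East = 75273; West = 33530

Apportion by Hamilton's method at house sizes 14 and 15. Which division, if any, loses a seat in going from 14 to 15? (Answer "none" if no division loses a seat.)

At 14 seats: North 5, South 3, East 4, West 2.
At 15 seats: North 6, South 4, East 4, West 1.
West drops from 2 to 1.

West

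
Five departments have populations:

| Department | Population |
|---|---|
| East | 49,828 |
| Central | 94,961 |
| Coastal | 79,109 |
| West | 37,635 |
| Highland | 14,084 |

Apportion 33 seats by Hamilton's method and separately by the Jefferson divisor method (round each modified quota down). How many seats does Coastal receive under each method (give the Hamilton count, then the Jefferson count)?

Hamilton: East 6, Central 11, Coastal 9, West 5, Highland 2.
Jefferson: East 6, Central 12, Coastal 10, West 4, Highland 1.
Coastal gets 9 under Hamilton and 10 under Jefferson.

9 and 10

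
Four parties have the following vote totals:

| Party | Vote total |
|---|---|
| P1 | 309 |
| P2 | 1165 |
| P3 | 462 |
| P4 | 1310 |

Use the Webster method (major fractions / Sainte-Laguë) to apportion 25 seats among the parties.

Standard divisor 3246/25 ≈ 129.84; standard quotas: P1 2.380, P2 8.973, P3 3.558, P4 10.089.
Rounding to the nearest integer gives P1 2, P2 9, P3 4, P4 10 — total 25, matching the house size, so no adjustment is needed.

P1=2; P2=9; P3=4; P4=10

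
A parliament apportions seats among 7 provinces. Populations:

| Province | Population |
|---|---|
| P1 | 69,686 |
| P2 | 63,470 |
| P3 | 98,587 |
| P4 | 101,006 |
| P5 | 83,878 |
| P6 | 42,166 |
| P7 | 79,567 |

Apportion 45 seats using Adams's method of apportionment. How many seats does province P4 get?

8

Standard divisor 538360/45 ≈ 11963.556; standard quotas: P1 5.825, P2 5.305, P3 8.241, P4 8.443, P5 7.011, P6 3.525, P7 6.651.
Rounding up gives 6, 6, 9, 9, 8, 4, 7 = 49 seats, so the divisor must be adjusted.
With modified divisor 13000: modified quotas P1 5.360, P2 4.882, P3 7.584, P4 7.770, P5 6.452, P6 3.244, P7 6.121.
Rounding up: P1 6, P2 5, P3 8, P4 8, P5 7, P6 4, P7 7 (total 45).
P4 receives 8.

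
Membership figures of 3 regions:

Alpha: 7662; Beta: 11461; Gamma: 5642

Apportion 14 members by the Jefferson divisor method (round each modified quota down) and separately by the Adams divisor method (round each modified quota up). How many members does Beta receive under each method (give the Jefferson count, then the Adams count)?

Jefferson: Alpha 4, Beta 7, Gamma 3.
Adams: Alpha 5, Beta 6, Gamma 3.
Beta gets 7 under Jefferson and 6 under Adams.

7 and 6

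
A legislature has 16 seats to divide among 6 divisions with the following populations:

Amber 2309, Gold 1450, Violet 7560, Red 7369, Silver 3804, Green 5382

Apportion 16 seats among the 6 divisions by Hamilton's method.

Amber: 1, Gold: 1, Violet: 5, Red: 4, Silver: 2, Green: 3

Standard divisor: 27874 ÷ 16 ≈ 1742.125.
Standard quotas: Amber 1.3254, Gold 0.8323, Violet 4.3395, Red 4.2299, Silver 2.1835, Green 3.0893.
Lower quotas: Amber 1, Gold 0, Violet 4, Red 4, Silver 2, Green 3 (sum 14, leaving 2 seats).
Remainders in descending order: Gold 0.8323, Violet 0.3395, Amber 0.3254, Red 0.2299, Silver 0.1835, Green 0.0893.
The surplus seats go to Gold, Violet.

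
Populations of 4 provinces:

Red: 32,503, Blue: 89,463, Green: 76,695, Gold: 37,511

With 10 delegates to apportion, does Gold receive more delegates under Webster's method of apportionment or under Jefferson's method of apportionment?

Webster

Webster: Red 1, Blue 4, Green 3, Gold 2.
Jefferson: Red 1, Blue 4, Green 4, Gold 1.
Gold gets 2 under Webster and 1 under Jefferson.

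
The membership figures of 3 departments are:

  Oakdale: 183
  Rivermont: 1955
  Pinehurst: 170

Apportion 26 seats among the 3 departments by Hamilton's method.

Standard divisor: 2308 ÷ 26 ≈ 88.769.
Standard quotas: Oakdale 2.062, Rivermont 22.023, Pinehurst 1.915.
Lower quotas: Oakdale 2, Rivermont 22, Pinehurst 1 (sum 25, leaving 1 seat).
Remainders in descending order: Pinehurst 0.915, Oakdale 0.062, Rivermont 0.023.
Largest remainder: Pinehurst receives the extra seat.

Oakdale 2; Rivermont 22; Pinehurst 2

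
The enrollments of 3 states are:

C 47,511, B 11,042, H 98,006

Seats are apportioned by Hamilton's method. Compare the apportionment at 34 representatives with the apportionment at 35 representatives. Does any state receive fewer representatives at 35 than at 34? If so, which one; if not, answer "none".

At 34 seats: C 10, B 3, H 21.
At 35 seats: C 11, B 2, H 22.
B drops from 3 to 2.

B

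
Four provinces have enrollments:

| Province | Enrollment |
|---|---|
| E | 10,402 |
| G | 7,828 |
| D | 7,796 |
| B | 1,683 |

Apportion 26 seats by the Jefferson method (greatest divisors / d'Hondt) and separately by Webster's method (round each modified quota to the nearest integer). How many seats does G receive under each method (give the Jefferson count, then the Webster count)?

Jefferson: E 10, G 8, D 7, B 1.
Webster: E 10, G 7, D 7, B 2.
G gets 8 under Jefferson and 7 under Webster.

8 and 7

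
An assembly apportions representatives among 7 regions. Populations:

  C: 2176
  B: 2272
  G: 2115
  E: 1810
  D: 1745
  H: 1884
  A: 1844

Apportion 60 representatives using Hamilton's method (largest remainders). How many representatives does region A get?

The standard divisor is 13846/60 ≈ 230.767.
Standard quotas: C 9.429, B 9.845, G 9.165, E 7.843, D 7.562, H 8.164, A 7.991.
Lower quotas: C 9, B 9, G 9, E 7, D 7, H 8, A 7 (sum 56, leaving 4 seats).
Remainders in descending order: A 0.991, B 0.845, E 0.843, D 0.562, C 0.429, G 0.165, H 0.164.
Largest remainders: A, B, E, D receive the extra seats.
A receives 8.

8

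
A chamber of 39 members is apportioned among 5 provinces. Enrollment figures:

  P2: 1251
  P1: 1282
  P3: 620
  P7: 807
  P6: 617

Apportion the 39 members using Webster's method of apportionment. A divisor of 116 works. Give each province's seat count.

P2=11, P1=11, P3=5, P7=7, P6=5

With modified divisor 116: modified quotas P2 10.784, P1 11.052, P3 5.345, P7 6.957, P6 5.319.
Rounding to the nearest integer: P2 11, P1 11, P3 5, P7 7, P6 5 (total 39).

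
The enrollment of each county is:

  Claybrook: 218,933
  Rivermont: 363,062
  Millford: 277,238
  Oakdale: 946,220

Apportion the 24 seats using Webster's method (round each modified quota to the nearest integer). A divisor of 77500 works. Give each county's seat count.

Claybrook: 3; Rivermont: 5; Millford: 4; Oakdale: 12

With modified divisor 77500: modified quotas Claybrook 2.825, Rivermont 4.685, Millford 3.577, Oakdale 12.209.
Rounding to the nearest integer: Claybrook 3, Rivermont 5, Millford 4, Oakdale 12 (total 24).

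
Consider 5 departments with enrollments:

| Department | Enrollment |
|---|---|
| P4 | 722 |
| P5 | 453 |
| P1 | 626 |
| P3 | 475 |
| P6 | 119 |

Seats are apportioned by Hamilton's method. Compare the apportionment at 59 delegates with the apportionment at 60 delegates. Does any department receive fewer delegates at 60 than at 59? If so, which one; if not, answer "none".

none

At 59 seats: P4 18, P5 11, P1 15, P3 12, P6 3.
At 60 seats: P4 18, P5 11, P1 16, P3 12, P6 3.
No department's allocation decreased.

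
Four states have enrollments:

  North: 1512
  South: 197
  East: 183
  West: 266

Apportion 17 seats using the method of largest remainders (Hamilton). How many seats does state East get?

Total 2158; standard divisor 2158/17 ≈ 126.941.
Standard quotas: North 11.911, South 1.552, East 1.442, West 2.095.
Lower quotas: North 11, South 1, East 1, West 2 (sum 15, leaving 2 seats).
Remainders in descending order: North 0.911, South 0.552, East 0.442, West 0.095.
The surplus seats go to North, South.
East receives 1.

1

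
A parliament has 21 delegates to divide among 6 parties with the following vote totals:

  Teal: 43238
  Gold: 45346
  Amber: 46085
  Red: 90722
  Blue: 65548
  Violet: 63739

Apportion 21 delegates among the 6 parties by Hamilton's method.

Teal 2; Gold 3; Amber 3; Red 5; Blue 4; Violet 4

Standard divisor: 354678 ÷ 21 ≈ 16889.429.
Standard quotas: Teal 2.5601, Gold 2.6849, Amber 2.7286, Red 5.3715, Blue 3.8810, Violet 3.7739.
Lower quotas: Teal 2, Gold 2, Amber 2, Red 5, Blue 3, Violet 3 (sum 17, leaving 4 seats).
Remainders in descending order: Blue 0.8810, Violet 0.7739, Amber 0.7286, Gold 0.6849, Teal 0.5601, Red 0.3715.
Largest remainders: Blue, Violet, Amber, Gold receive the extra seats.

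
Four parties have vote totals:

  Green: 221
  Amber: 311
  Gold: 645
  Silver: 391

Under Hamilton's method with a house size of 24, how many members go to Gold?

10

Total 1568; standard divisor 1568/24 ≈ 65.333.
Standard quotas: Green 3.383, Amber 4.760, Gold 9.872, Silver 5.985.
Lower quotas: Green 3, Amber 4, Gold 9, Silver 5 (sum 21, leaving 3 seats).
Remainders in descending order: Silver 0.985, Gold 0.872, Amber 0.760, Green 0.383.
Largest remainders: Silver, Gold, Amber receive the extra seats.
Gold receives 10.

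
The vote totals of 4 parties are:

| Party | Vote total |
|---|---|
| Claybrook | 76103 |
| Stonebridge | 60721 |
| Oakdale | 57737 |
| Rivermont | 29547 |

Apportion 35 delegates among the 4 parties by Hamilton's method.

Claybrook=12, Stonebridge=9, Oakdale=9, Rivermont=5

Standard divisor: 224108 ÷ 35 ≈ 6403.086.
Standard quotas: Claybrook 11.8854, Stonebridge 9.4831, Oakdale 9.0171, Rivermont 4.6145.
Lower quotas: Claybrook 11, Stonebridge 9, Oakdale 9, Rivermont 4 (sum 33, leaving 2 seats).
Remainders in descending order: Claybrook 0.8854, Rivermont 0.6145, Stonebridge 0.4831, Oakdale 0.0171.
The surplus seats go to Claybrook, Rivermont.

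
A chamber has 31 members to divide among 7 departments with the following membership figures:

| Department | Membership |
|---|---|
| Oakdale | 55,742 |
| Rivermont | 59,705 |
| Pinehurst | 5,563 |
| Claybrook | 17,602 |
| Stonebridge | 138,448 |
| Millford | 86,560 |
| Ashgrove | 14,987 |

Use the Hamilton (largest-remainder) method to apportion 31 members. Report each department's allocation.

Standard divisor: 378607 ÷ 31 ≈ 12213.129.
Standard quotas: Oakdale 4.5641, Rivermont 4.8886, Pinehurst 0.4555, Claybrook 1.4412, Stonebridge 11.3360, Millford 7.0875, Ashgrove 1.2271.
Lower quotas: Oakdale 4, Rivermont 4, Pinehurst 0, Claybrook 1, Stonebridge 11, Millford 7, Ashgrove 1 (sum 28, leaving 3 seats).
Remainders in descending order: Rivermont 0.8886, Oakdale 0.5641, Pinehurst 0.4555, Claybrook 0.4412, Stonebridge 0.3360, Ashgrove 0.2271, Millford 0.0875.
Largest remainders: Rivermont, Oakdale, Pinehurst receive the extra seats.

Oakdale: 5; Rivermont: 5; Pinehurst: 1; Claybrook: 1; Stonebridge: 11; Millford: 7; Ashgrove: 1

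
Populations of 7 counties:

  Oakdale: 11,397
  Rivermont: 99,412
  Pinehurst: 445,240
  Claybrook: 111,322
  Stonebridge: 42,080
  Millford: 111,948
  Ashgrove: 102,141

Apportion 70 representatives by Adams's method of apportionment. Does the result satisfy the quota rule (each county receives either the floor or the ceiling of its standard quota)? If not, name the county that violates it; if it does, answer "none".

Standard quotas: Oakdale 0.864, Rivermont 7.535, Pinehurst 33.747, Claybrook 8.438, Stonebridge 3.189, Millford 8.485, Ashgrove 7.742.
Adams allocation: Oakdale 1, Rivermont 8, Pinehurst 32, Claybrook 8, Stonebridge 4, Millford 9, Ashgrove 8.
Pinehurst has quota 33.747 (lower 33, upper 34) but receives 32 — outside the quota interval.

Pinehurst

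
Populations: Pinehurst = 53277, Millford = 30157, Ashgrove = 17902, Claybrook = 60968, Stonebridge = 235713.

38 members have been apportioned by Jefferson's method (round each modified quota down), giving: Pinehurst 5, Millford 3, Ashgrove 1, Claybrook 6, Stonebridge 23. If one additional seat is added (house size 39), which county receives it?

Priority for the next seat is population ÷ (current seats + 1).
Priorities: Pinehurst 8879.500, Millford 7539.250, Ashgrove 8951.000, Claybrook 8709.714, Stonebridge 9821.375.
Highest priority: Stonebridge.

Stonebridge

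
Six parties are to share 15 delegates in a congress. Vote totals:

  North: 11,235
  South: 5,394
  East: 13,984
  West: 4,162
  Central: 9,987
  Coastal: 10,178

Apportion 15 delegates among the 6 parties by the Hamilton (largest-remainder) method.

North 3, South 1, East 4, West 1, Central 3, Coastal 3

Total 54940; standard divisor 54940/15 ≈ 3662.667.
Standard quotas: North 3.0674, South 1.4727, East 3.8180, West 1.1363, Central 2.7267, Coastal 2.7788.
Lower quotas: North 3, South 1, East 3, West 1, Central 2, Coastal 2 (sum 12, leaving 3 seats).
Remainders in descending order: East 0.8180, Coastal 0.7788, Central 0.7267, South 0.4727, West 0.1363, North 0.0674.
Largest remainders: East, Coastal, Central receive the extra seats.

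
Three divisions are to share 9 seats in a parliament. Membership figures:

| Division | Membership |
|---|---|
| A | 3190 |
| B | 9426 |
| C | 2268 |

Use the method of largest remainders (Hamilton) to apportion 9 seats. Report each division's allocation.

Total 14884; standard divisor 14884/9 ≈ 1653.778.
Standard quotas: A 1.9289, B 5.6997, C 1.3714.
Lower quotas: A 1, B 5, C 1 (sum 7, leaving 2 seats).
Remainders in descending order: A 0.9289, B 0.6997, C 0.3714.
Largest remainders: A, B receive the extra seats.

A 2; B 6; C 1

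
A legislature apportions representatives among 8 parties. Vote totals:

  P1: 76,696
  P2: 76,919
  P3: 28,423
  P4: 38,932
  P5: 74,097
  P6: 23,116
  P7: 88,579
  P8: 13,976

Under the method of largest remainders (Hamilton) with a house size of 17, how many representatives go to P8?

Standard divisor: 420738 ÷ 17 ≈ 24749.294.
Standard quotas: P1 3.0989, P2 3.1079, P3 1.1484, P4 1.5731, P5 2.9939, P6 0.9340, P7 3.5791, P8 0.5647.
Lower quotas: P1 3, P2 3, P3 1, P4 1, P5 2, P6 0, P7 3, P8 0 (sum 13, leaving 4 seats).
Remainders in descending order: P5 0.9939, P6 0.9340, P7 0.5791, P4 0.5731, P8 0.5647, P3 0.1484, P2 0.1079, P1 0.0989.
The surplus seats go to P5, P6, P7, P4.
P8 receives 0.

0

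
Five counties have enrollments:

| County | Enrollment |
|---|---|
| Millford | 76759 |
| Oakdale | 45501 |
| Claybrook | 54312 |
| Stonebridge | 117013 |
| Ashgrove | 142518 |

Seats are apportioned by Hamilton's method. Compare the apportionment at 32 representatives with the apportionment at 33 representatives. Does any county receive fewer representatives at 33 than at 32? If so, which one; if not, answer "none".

none

At 32 seats: Millford 6, Oakdale 3, Claybrook 4, Stonebridge 9, Ashgrove 10.
At 33 seats: Millford 6, Oakdale 3, Claybrook 4, Stonebridge 9, Ashgrove 11.
No county's allocation decreased.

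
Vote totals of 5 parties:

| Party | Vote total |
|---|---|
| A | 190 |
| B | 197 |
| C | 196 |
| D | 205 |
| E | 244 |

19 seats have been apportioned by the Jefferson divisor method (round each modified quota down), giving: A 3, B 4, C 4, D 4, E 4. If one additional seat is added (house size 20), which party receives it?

E

Priority for the next seat is population ÷ (current seats + 1).
Priorities: A 47.500, B 39.400, C 39.200, D 41.000, E 48.800.
Highest priority: E.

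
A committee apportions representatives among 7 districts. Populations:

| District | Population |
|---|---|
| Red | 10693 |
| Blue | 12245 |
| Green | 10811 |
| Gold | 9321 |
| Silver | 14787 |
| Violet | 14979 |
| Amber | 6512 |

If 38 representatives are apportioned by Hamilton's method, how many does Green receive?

Total 79348; standard divisor 79348/38 ≈ 2088.105.
Standard quotas: Red 5.1209, Blue 5.8642, Green 5.1774, Gold 4.4639, Silver 7.0815, Violet 7.1735, Amber 3.1186.
Lower quotas: Red 5, Blue 5, Green 5, Gold 4, Silver 7, Violet 7, Amber 3 (sum 36, leaving 2 seats).
Remainders in descending order: Blue 0.8642, Gold 0.4639, Green 0.1774, Violet 0.1735, Red 0.1209, Amber 0.1186, Silver 0.0815.
Largest remainders: Blue, Gold receive the extra seats.
Green receives 5.

5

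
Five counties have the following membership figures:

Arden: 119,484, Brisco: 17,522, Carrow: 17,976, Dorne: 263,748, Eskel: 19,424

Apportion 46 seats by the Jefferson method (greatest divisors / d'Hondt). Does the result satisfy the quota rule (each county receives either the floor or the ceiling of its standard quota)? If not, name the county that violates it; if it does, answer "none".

Standard quotas: Arden 12.544, Brisco 1.840, Carrow 1.887, Dorne 27.690, Eskel 2.039.
Jefferson allocation: Arden 13, Brisco 1, Carrow 1, Dorne 29, Eskel 2.
Dorne has quota 27.690 (lower 27, upper 28) but receives 29 — outside the quota interval.

Dorne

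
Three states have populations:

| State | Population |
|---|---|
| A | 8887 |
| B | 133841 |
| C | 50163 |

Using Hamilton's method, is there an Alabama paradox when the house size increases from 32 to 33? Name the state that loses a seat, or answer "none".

A

At 32 seats: A 2, B 22, C 8.
At 33 seats: A 1, B 23, C 9.
A drops from 2 to 1.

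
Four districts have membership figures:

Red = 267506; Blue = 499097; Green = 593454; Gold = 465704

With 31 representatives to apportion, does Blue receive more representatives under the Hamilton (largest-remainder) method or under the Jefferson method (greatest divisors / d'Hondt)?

Hamilton: Red 5, Blue 8, Green 10, Gold 8.
Jefferson: Red 4, Blue 9, Green 10, Gold 8.
Blue gets 8 under Hamilton and 9 under Jefferson.

Jefferson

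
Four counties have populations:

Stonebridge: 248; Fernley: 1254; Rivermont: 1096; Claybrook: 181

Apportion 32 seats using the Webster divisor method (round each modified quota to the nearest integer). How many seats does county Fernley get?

14

Standard divisor 2779/32 ≈ 86.844; standard quotas: Stonebridge 2.856, Fernley 14.440, Rivermont 12.620, Claybrook 2.084.
Rounding to the nearest integer gives Stonebridge 3, Fernley 14, Rivermont 13, Claybrook 2 — total 32, matching the house size, so no adjustment is needed.
Fernley receives 14.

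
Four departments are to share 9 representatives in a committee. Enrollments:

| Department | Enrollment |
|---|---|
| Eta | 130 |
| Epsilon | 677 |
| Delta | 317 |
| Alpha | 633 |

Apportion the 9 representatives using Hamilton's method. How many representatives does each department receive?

Eta 1, Epsilon 3, Delta 2, Alpha 3

Standard divisor: 1757 ÷ 9 ≈ 195.222.
Standard quotas: Eta 0.666, Epsilon 3.468, Delta 1.624, Alpha 3.242.
Lower quotas: Eta 0, Epsilon 3, Delta 1, Alpha 3 (sum 7, leaving 2 seats).
Remainders in descending order: Eta 0.666, Delta 0.624, Epsilon 0.468, Alpha 0.242.
The surplus seats go to Eta, Delta.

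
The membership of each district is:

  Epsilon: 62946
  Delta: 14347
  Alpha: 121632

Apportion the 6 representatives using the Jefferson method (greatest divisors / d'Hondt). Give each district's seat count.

Standard divisor 198925/6 ≈ 33154.167; standard quotas: Epsilon 1.899, Delta 0.433, Alpha 3.669.
Rounding down gives 1, 0, 3 = 4 seats, so the divisor must be adjusted.
With modified divisor 27400: modified quotas Epsilon 2.297, Delta 0.524, Alpha 4.439.
Rounding down: Epsilon 2, Delta 0, Alpha 4 (total 6).

Epsilon=2, Delta=0, Alpha=4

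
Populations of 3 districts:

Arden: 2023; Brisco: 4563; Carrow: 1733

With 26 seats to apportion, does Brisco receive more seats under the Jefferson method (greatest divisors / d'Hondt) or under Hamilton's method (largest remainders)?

Jefferson

Jefferson: Arden 6, Brisco 15, Carrow 5.
Hamilton: Arden 6, Brisco 14, Carrow 6.
Brisco gets 15 under Jefferson and 14 under Hamilton.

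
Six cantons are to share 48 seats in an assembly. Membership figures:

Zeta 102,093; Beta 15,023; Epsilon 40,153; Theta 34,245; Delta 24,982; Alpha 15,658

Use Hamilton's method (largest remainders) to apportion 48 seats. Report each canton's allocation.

The standard divisor is 232154/48 ≈ 4836.542.
Standard quotas: Zeta 21.1087, Beta 3.1061, Epsilon 8.3020, Theta 7.0805, Delta 5.1653, Alpha 3.2374.
Lower quotas: Zeta 21, Beta 3, Epsilon 8, Theta 7, Delta 5, Alpha 3 (sum 47, leaving 1 seat).
Remainders in descending order: Epsilon 0.3020, Alpha 0.2374, Delta 0.1653, Zeta 0.1087, Beta 0.1061, Theta 0.0805.
Largest remainder: Epsilon receives the extra seat.

Zeta 21; Beta 3; Epsilon 9; Theta 7; Delta 5; Alpha 3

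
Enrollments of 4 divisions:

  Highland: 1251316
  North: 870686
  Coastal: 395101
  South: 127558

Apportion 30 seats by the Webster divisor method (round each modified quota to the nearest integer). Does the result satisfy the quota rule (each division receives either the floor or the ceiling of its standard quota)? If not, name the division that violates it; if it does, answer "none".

Standard quotas: Highland 14.194, North 9.877, Coastal 4.482, South 1.447.
Webster allocation: Highland 14, North 10, Coastal 5, South 1.
Every allocation lies between the lower and upper quota.

none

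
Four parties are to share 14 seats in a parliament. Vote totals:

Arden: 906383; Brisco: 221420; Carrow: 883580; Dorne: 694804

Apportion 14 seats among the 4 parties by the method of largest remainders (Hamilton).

Arden=5; Brisco=1; Carrow=4; Dorne=4

Standard divisor: 2706187 ÷ 14 ≈ 193299.071.
Standard quotas: Arden 4.6890, Brisco 1.1455, Carrow 4.5711, Dorne 3.5945.
Lower quotas: Arden 4, Brisco 1, Carrow 4, Dorne 3 (sum 12, leaving 2 seats).
Remainders in descending order: Arden 0.6890, Dorne 0.5945, Carrow 0.5711, Brisco 0.1455.
The surplus seats go to Arden, Dorne.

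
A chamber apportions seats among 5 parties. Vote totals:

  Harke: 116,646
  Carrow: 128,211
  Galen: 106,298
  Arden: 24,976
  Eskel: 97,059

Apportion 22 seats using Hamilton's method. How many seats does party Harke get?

5

The standard divisor is 473190/22 ≈ 21508.636.
Standard quotas: Harke 5.4232, Carrow 5.9609, Galen 4.9421, Arden 1.1612, Eskel 4.5126.
Lower quotas: Harke 5, Carrow 5, Galen 4, Arden 1, Eskel 4 (sum 19, leaving 3 seats).
Remainders in descending order: Carrow 0.9609, Galen 0.9421, Eskel 0.5126, Harke 0.4232, Arden 0.1612.
Largest remainders: Carrow, Galen, Eskel receive the extra seats.
Harke receives 5.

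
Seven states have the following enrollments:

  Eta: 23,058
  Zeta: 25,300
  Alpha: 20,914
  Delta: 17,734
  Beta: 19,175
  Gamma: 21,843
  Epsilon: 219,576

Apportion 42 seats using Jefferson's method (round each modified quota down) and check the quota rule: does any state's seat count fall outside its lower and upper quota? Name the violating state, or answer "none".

Epsilon

Standard quotas: Eta 2.786, Zeta 3.057, Alpha 2.527, Delta 2.143, Beta 2.317, Gamma 2.639, Epsilon 26.531.
Jefferson allocation: Eta 3, Zeta 3, Alpha 2, Delta 2, Beta 2, Gamma 2, Epsilon 28.
Epsilon has quota 26.531 (lower 26, upper 27) but receives 28 — outside the quota interval.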